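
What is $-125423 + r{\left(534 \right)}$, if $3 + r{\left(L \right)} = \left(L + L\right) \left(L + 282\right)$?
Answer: $746062$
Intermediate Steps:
$r{\left(L \right)} = -3 + 2 L \left(282 + L\right)$ ($r{\left(L \right)} = -3 + \left(L + L\right) \left(L + 282\right) = -3 + 2 L \left(282 + L\right)$)
$-125423 + r{\left(534 \right)} = -125423 + \left(-3 + 2 \cdot 534^{2} + 564 \cdot 534\right) = -125423 + \left(-3 + 2 \cdot 285156 + 301176\right) = -125423 + \left(-3 + 570312 + 301176\right) = -125423 + 871485 = 746062$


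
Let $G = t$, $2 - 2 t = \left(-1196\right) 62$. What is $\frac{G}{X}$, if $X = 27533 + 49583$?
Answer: $\frac{37077}{77116} \approx 0.48079$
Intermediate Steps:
$t = 37077$ ($t = 1 - \frac{\left(-1196\right) 62}{2} = 1 - -37076 = 1 + 37076 = 37077$)
$G = 37077$
$X = 77116$
$\frac{G}{X} = \frac{37077}{77116}$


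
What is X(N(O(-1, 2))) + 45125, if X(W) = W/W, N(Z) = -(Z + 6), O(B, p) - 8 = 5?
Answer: 45126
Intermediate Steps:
O(B, p) = 13 (O(B, p) = 8 + 5 = 13)
N(Z) = -6 - Z (N(Z) = -(6 + Z) = -6 - Z)
X(W) = 1
X(N(O(-1, 2))) + 45125 = 1 + 45125 = 45126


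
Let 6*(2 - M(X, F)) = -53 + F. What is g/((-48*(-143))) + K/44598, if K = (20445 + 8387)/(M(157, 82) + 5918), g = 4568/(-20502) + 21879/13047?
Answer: 25924599053740433/80726344157660552208 ≈ 0.00032114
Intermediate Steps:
M(X, F) = 65/6 - F/6 (M(X, F) = 2 - (-53 + F)/6 = 2 + (53/6 - F/6) = 65/6 - F/6)
g = 64827427/44581599 (g = 4568*(-1/20502) + 21879*(1/13047) = -2284/10251 + 7293/4349 = 64827427/44581599 ≈ 1.4541)
K = 172992/35491 (K = (20445 + 8387)/((65/6 - 1/6*82) + 5918) = 28832/((65/6 - 41/3) + 5918) = 28832/(-17/6 + 5918) = 28832/(35491/6) = 28832*(6/35491) = 172992/35491 ≈ 4.8743)
g/((-48*(-143))) + K/44598 = 64827427/(44581599*((-48*(-143)))) + (172992/35491)/44598 = (64827427/44581599)/6864 + (172992/35491)*(1/44598) = (64827427/44581599)*(1/6864) + 28832/263804603 = 64827427/306008095536 + 28832/263804603 = 25924599053740433/80726344157660552208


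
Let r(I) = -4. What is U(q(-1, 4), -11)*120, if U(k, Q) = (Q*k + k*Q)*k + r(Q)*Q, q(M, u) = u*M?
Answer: -36960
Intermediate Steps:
q(M, u) = M*u
U(k, Q) = -4*Q + 2*Q*k² (U(k, Q) = (Q*k + k*Q)*k - 4*Q = (Q*k + Q*k)*k - 4*Q = (2*Q*k)*k - 4*Q = 2*Q*k² - 4*Q = -4*Q + 2*Q*k²)
U(q(-1, 4), -11)*120 = (2*(-11)*(-2 + (-1*4)²))*120 = (2*(-11)*(-2 + (-4)²))*120 = (2*(-11)*(-2 + 16))*120 = (2*(-11)*14)*120 = -308*120 = -36960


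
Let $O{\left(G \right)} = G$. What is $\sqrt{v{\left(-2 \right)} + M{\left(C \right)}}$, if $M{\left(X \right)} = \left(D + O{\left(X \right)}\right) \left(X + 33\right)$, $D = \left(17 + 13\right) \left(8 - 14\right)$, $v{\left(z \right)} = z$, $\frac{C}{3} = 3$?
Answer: $4 i \sqrt{449} \approx 84.759 i$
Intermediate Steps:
$C = 9$ ($C = 3 \cdot 3 = 9$)
$D = -180$ ($D = 30 \left(-6\right) = -180$)
$M{\left(X \right)} = \left(-180 + X\right) \left(33 + X\right)$ ($M{\left(X \right)} = \left(-180 + X\right) \left(X + 33\right) = \left(-180 + X\right) \left(33 + X\right)$)
$\sqrt{v{\left(-2 \right)} + M{\left(C \right)}} = \sqrt{-2 - \left(7263 - 81\right)} = \sqrt{-2 - 7182} = \sqrt{-7184} = 4 i \sqrt{449}$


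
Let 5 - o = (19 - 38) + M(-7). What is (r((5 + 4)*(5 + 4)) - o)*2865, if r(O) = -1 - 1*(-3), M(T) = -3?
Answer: -71625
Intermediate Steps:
o = 27 (o = 5 - ((19 - 38) - 3) = 5 - (-19 - 3) = 5 - 1*(-22) = 5 + 22 = 27)
r(O) = 2 (r(O) = -1 + 3 = 2)
(r((5 + 4)*(5 + 4)) - o)*2865 = (2 - 1*27)*2865 = (2 - 27)*2865 = -25*2865 = -71625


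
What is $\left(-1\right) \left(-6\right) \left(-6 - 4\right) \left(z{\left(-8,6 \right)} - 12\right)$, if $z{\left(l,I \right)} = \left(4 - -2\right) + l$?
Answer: $840$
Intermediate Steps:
$z{\left(l,I \right)} = 6 + l$ ($z{\left(l,I \right)} = \left(4 + 2\right) + l = 6 + l$)
$\left(-1\right) \left(-6\right) \left(-6 - 4\right) \left(z{\left(-8,6 \right)} - 12\right) = \left(-1\right) \left(-6\right) \left(-6 - 4\right) \left(\left(6 - 8\right) - 12\right) = 6 \left(-10\right) \left(-2 - 12\right) = \left(-60\right) \left(-14\right) = 840$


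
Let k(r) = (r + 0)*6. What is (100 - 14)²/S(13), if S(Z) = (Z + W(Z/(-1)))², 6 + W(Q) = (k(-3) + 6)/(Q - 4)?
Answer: 2137444/17161 ≈ 124.55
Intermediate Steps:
k(r) = 6*r (k(r) = r*6 = 6*r)
W(Q) = -6 - 12/(-4 + Q) (W(Q) = -6 + (6*(-3) + 6)/(Q - 4) = -6 + (-18 + 6)/(-4 + Q) = -6 - 12/(-4 + Q))
S(Z) = (Z + 6*(2 + Z)/(-4 - Z))² (S(Z) = (Z + 6*(2 - Z/(-1))/(-4 + Z/(-1)))² = (Z + 6*(2 - Z*(-1))/(-4 + Z*(-1)))² = (Z + 6*(2 - (-1)*Z)/(-4 - Z))² = (Z + 6*(2 + Z)/(-4 - Z))²)
(100 - 14)²/S(13) = (100 - 14)²/(((-12 + 13² - 2*13)²/(4 + 13)²)) = 86²/(((-12 + 169 - 26)²/17²)) = 7396/(((1/289)*131²)) = 7396/(((1/289)*17161)) = 7396/(17161/289) = 7396*(289/17161) = 2137444/17161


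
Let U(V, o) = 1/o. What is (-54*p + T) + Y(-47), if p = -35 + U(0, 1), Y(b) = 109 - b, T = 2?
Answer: 1994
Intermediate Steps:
p = -34 (p = -35 + 1/1 = -35 + 1 = -34)
(-54*p + T) + Y(-47) = (-54*(-34) + 2) + (109 - 1*(-47)) = (1836 + 2) + (109 + 47) = 1838 + 156 = 1994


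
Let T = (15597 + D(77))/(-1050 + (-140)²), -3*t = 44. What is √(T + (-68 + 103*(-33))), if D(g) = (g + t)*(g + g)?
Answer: I*√429312951186/11130 ≈ 58.87*I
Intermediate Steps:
t = -44/3 (t = -⅓*44 = -44/3 ≈ -14.667)
D(g) = 2*g*(-44/3 + g) (D(g) = (g - 44/3)*(g + g) = (-44/3 + g)*(2*g) = 2*g*(-44/3 + g))
T = 75589/55650 (T = (15597 + (⅔)*77*(-44 + 3*77))/(-1050 + (-140)²) = (15597 + (⅔)*77*(-44 + 231))/(-1050 + 19600) = (15597 + (⅔)*77*187)/18550 = (15597 + 28798/3)*(1/18550) = (75589/3)*(1/18550) = 75589/55650 ≈ 1.3583)
√(T + (-68 + 103*(-33))) = √(75589/55650 + (-68 + 103*(-33))) = √(75589/55650 + (-68 - 3399)) = √(75589/55650 - 3467) = √(-192862961/55650) = I*√429312951186/11130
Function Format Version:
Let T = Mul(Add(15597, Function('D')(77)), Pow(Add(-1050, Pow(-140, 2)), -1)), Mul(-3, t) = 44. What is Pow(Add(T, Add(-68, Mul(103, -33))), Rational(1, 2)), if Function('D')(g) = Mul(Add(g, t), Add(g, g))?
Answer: Mul(Rational(1, 11130), I, Pow(429312951186, Rational(1, 2))) ≈ Mul(58.870, I)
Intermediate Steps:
t = Rational(-44, 3) (t = Mul(Rational(-1, 3), 44) = Rational(-44, 3) ≈ -14.667)
Function('D')(g) = Mul(2, g, Add(Rational(-44, 3), g)) (Function('D')(g) = Mul(Add(g, Rational(-44, 3)), Add(g, g)) = Mul(Add(Rational(-44, 3), g), Mul(2, g)) = Mul(2, g, Add(Rational(-44, 3), g)))
T = Rational(75589, 55650) (T = Mul(Add(15597, Mul(Rational(2, 3), 77, Add(-44, Mul(3, 77)))), Pow(Add(-1050, Pow(-140, 2)), -1)) = Mul(Add(15597, Mul(Rational(2, 3), 77, Add(-44, 231))), Pow(Add(-1050, 19600), -1)) = Mul(Add(15597, Mul(Rational(2, 3), 77, 187)), Pow(18550, -1)) = Mul(Add(15597, Rational(28798, 3)), Rational(1, 18550)) = Mul(Rational(75589, 3), Rational(1, 18550)) = Rational(75589, 55650) ≈ 1.3583)
Pow(Add(T, Add(-68, Mul(103, -33))), Rational(1, 2)) = Pow(Add(Rational(75589, 55650), Add(-68, Mul(103, -33))), Rational(1, 2)) = Pow(Add(Rational(75589, 55650), Add(-68, -3399)), Rational(1, 2)) = Pow(Add(Rational(75589, 55650), -3467), Rational(1, 2)) = Pow(Rational(-192862961, 55650), Rational(1, 2)) = Mul(Rational(1, 11130), I, Pow(429312951186, Rational(1, 2)))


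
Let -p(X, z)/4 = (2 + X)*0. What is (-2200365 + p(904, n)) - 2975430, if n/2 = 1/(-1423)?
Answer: -5175795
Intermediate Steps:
n = -2/1423 (n = 2/(-1423) = 2*(-1/1423) = -2/1423 ≈ -0.0014055)
p(X, z) = 0 (p(X, z) = -4*(2 + X)*0 = -4*0 = 0)
(-2200365 + p(904, n)) - 2975430 = (-2200365 + 0) - 2975430 = -2200365 - 2975430 = -5175795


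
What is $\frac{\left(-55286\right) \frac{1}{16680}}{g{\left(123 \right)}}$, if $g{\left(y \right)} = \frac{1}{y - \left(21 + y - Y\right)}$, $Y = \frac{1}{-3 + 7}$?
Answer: $\frac{2294369}{33360} \approx 68.776$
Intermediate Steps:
$Y = \frac{1}{4} \approx 0.25$
$g{\left(y \right)} = - \frac{4}{83}$ ($g{\left(y \right)} = \frac{1}{y - \left(\frac{83}{4} + y\right)} = \frac{1}{- \frac{83}{4}} = - \frac{4}{83}$)
$\frac{\left(-55286\right) \frac{1}{16680}}{g{\left(123 \right)}} = \frac{\left(-55286\right) \frac{1}{16680}}{- \frac{4}{83}} = \left(-55286\right) \frac{1}{16680} \left(- \frac{83}{4}\right) = \left(- \frac{27643}{8340}\right) \left(- \frac{83}{4}\right) = \frac{2294369}{33360}$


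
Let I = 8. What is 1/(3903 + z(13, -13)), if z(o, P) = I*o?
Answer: 1/4007 ≈ 0.00024956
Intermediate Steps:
z(o, P) = 8*o
1/(3903 + z(13, -13)) = 1/(3903 + 8*13) = 1/(3903 + 104) = 1/4007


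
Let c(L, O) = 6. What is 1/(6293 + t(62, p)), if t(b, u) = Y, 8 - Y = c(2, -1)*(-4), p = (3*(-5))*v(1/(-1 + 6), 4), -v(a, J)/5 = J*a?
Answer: 1/6325 ≈ 0.00015810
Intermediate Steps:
v(a, J) = -5*J*a
p = 60 (p = (3*(-5))*(-5*4/(-1 + 6)) = -(-75)*4/5 = -15*(-4) = 60)
Y = 32 (Y = 8 - 6*(-4) = 8 - 1*(-24) = 8 + 24 = 32)
t(b, u) = 32
1/(6293 + t(62, p)) = 1/(6293 + 32) = 1/6325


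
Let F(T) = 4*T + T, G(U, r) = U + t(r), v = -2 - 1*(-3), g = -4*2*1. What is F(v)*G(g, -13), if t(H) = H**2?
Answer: 805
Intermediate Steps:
g = -8 (g = -8*1 = -8)
v = 1 (v = -2 + 3 = 1)
G(U, r) = U + r**2
F(T) = 5*T
F(v)*G(g, -13) = (5*1)*(-8 + (-13)**2) = 5*(-8 + 169) = 5*161 = 805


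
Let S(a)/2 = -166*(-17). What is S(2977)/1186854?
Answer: 2822/593427 ≈ 0.0047554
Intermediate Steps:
S(a) = 5644 (S(a) = 2*(-166*(-17)) = 2*2822 = 5644)
S(2977)/1186854 = 5644/1186854 = 5644*(1/1186854) = 2822/593427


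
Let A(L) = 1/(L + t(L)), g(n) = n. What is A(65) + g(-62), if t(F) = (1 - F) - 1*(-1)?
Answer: -123/2 ≈ -61.500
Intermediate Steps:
t(F) = 2 - F (t(F) = (1 - F) + 1 = 2 - F)
A(L) = ½ (A(L) = 1/(L + (2 - L)) = 1/2 = ½)
A(65) + g(-62) = ½ - 62 = -123/2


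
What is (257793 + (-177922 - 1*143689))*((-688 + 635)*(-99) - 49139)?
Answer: 2801099656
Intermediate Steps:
(257793 + (-177922 - 1*143689))*((-688 + 635)*(-99) - 49139) = (257793 + (-177922 - 143689))*(-53*(-99) - 49139) = (257793 - 321611)*(5247 - 49139) = -63818*(-43892) = 2801099656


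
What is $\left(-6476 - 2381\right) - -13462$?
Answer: $4605$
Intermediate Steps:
$\left(-6476 - 2381\right) - -13462 = -8857 + \left(-1897 + 15359\right) = -8857 + 13462 = 4605$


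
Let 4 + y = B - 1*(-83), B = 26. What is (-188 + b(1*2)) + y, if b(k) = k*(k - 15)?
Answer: -109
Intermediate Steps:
y = 105 (y = -4 + (26 - 1*(-83)) = -4 + (26 + 83) = -4 + 109 = 105)
b(k) = k*(-15 + k)
(-188 + b(1*2)) + y = (-188 + (1*2)*(-15 + 1*2)) + 105 = (-188 + 2*(-15 + 2)) + 105 = (-188 + 2*(-13)) + 105 = (-188 - 26) + 105 = -214 + 105 = -109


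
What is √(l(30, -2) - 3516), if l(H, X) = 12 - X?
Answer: I*√3502 ≈ 59.178*I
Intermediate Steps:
√(l(30, -2) - 3516) = √((12 - 1*(-2)) - 3516) = √((12 + 2) - 3516) = √(14 - 3516) = √(-3502) = I*√3502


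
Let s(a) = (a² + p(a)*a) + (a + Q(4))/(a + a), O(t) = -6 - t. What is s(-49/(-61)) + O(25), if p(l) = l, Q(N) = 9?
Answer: -4304322/182329 ≈ -23.607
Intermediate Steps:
s(a) = 2*a² + (9 + a)/(2*a) (s(a) = (a² + a*a) + (a + 9)/(a + a) = (a² + a²) + (9 + a)/((2*a)) = 2*a² + (9 + a)*(1/(2*a)) = 2*a² + (9 + a)/(2*a))
s(-49/(-61)) + O(25) = (9 - 49/(-61) + 4*(-49/(-61))³)/(2*((-49/(-61)))) + (-6 - 1*25) = (9 - 49*(-1/61) + 4*(-49*(-1/61))³)/(2*((-49*(-1/61)))) + (-6 - 25) = (9 + 49/61 + 4*(49/61)³)/(2*(49/61)) - 31 = (½)*(61/49)*(9 + 49/61 + 4*(117649/226981)) - 31 = (½)*(61/49)*(9 + 49/61 + 470596/226981) - 31 = (½)*(61/49)*(2695754/226981) - 31 = 1347877/182329 - 31 = -4304322/182329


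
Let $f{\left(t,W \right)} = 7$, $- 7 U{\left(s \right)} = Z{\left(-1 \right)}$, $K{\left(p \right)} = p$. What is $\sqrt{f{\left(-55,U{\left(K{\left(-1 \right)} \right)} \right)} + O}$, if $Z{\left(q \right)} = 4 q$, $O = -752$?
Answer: $i \sqrt{745} \approx 27.295 i$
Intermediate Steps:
$U{\left(s \right)} = \frac{4}{7}$ ($U{\left(s \right)} = - \frac{4 \left(-1\right)}{7} = \left(- \frac{1}{7}\right) \left(-4\right) = \frac{4}{7}$)
$\sqrt{f{\left(-55,U{\left(K{\left(-1 \right)} \right)} \right)} + O} = \sqrt{7 - 752} = \sqrt{-745} = i \sqrt{745}$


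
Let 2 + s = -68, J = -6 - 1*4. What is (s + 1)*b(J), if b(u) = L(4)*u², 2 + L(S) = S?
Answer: -13800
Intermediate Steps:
L(S) = -2 + S
J = -10 (J = -6 - 4 = -10)
s = -70 (s = -2 - 68 = -70)
b(u) = 2*u² (b(u) = (-2 + 4)*u² = 2*u²)
(s + 1)*b(J) = (-70 + 1)*(2*(-10)²) = -138*100 = -69*200 = -13800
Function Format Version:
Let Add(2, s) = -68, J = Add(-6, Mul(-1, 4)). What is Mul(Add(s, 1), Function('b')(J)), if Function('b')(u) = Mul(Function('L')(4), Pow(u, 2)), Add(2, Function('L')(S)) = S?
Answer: -13800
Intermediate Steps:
Function('L')(S) = Add(-2, S)
J = -10 (J = Add(-6, -4) = -10)
s = -70 (s = Add(-2, -68) = -70)
Function('b')(u) = Mul(2, Pow(u, 2)) (Function('b')(u) = Mul(Add(-2, 4), Pow(u, 2)) = Mul(2, Pow(u, 2)))
Mul(Add(s, 1), Function('b')(J)) = Mul(Add(-70, 1), Mul(2, Pow(-10, 2))) = Mul(-69, Mul(2, 100)) = Mul(-69, 200) = -13800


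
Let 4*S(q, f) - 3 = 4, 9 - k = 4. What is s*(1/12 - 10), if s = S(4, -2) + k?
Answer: -1071/16 ≈ -66.938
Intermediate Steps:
k = 5 (k = 9 - 1*4 = 9 - 4 = 5)
S(q, f) = 7/4 (S(q, f) = 3/4 + (1/4)*4 = 3/4 + 1 = 7/4)
s = 27/4 (s = 7/4 + 5 = 27/4 ≈ 6.7500)
s*(1/12 - 10) = 27*(1/12 - 10)/4 = (27/4)*(-119/12) = -1071/16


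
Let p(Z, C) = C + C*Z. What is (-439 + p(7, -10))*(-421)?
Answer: 218499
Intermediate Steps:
(-439 + p(7, -10))*(-421) = (-439 - 10*(1 + 7))*(-421) = (-439 - 10*8)*(-421) = (-439 - 80)*(-421) = -519*(-421) = 218499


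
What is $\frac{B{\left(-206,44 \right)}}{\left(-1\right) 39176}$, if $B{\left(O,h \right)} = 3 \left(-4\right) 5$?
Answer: $\frac{15}{9794} \approx 0.0015316$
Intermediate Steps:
$B{\left(O,h \right)} = -60$ ($B{\left(O,h \right)} = \left(-12\right) 5 = -60$)
$\frac{B{\left(-206,44 \right)}}{\left(-1\right) 39176} = - \frac{60}{\left(-1\right) 39176} = - \frac{60}{-39176} = \left(-60\right) \left(- \frac{1}{39176}\right) = \frac{15}{9794}$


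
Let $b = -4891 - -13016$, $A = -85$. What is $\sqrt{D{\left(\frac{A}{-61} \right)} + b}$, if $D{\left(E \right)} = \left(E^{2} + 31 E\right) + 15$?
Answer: $\frac{30 \sqrt{33841}}{61} \approx 90.472$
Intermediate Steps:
$D{\left(E \right)} = 15 + E^{2} + 31 E$
$b = 8125$ ($b = -4891 + 13016 = 8125$)
$\sqrt{D{\left(\frac{A}{-61} \right)} + b} = \sqrt{\left(15 + \left(- \frac{85}{-61}\right)^{2} + 31 \left(- \frac{85}{-61}\right)\right) + 8125} = \sqrt{\left(15 + \left(\left(-85\right) \left(- \frac{1}{61}\right)\right)^{2} + 31 \left(\left(-85\right) \left(- \frac{1}{61}\right)\right)\right) + 8125} = \sqrt{\left(15 + \left(\frac{85}{61}\right)^{2} + 31 \cdot \frac{85}{61}\right) + 8125} = \sqrt{\left(15 + \frac{7225}{3721} + \frac{2635}{61}\right) + 8125} = \sqrt{\frac{223775}{3721} + 8125} = \sqrt{\frac{30456900}{3721}} = \frac{30 \sqrt{33841}}{61}$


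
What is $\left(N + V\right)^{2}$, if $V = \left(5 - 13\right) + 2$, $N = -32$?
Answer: $1444$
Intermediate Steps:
$V = -6$ ($V = -8 + 2 = -6$)
$\left(N + V\right)^{2} = \left(-32 - 6\right)^{2} = \left(-38\right)^{2} = 1444$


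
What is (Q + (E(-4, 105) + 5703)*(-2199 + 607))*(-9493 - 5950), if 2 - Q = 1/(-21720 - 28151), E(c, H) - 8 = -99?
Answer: 6880822846358163/49871 ≈ 1.3797e+11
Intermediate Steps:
E(c, H) = -91 (E(c, H) = 8 - 99 = -91)
Q = 99743/49871 (Q = 2 - 1/(-21720 - 28151) = 2 - 1/(-49871) = 2 - 1*(-1/49871) = 2 + 1/49871 = 99743/49871 ≈ 2.0000)
(Q + (E(-4, 105) + 5703)*(-2199 + 607))*(-9493 - 5950) = (99743/49871 + (-91 + 5703)*(-2199 + 607))*(-9493 - 5950) = (99743/49871 + 5612*(-1592))*(-15443) = (99743/49871 - 8934304)*(-15443) = -445562575041/49871*(-15443) = 6880822846358163/49871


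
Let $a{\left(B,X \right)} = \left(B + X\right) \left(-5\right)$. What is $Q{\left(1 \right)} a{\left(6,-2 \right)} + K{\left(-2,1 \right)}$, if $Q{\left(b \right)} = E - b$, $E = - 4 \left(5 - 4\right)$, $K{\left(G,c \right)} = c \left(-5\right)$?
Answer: $95$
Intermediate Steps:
$K{\left(G,c \right)} = - 5 c$
$E = -4$ ($E = \left(-4\right) 1 = -4$)
$a{\left(B,X \right)} = - 5 B - 5 X$
$Q{\left(b \right)} = -4 - b$
$Q{\left(1 \right)} a{\left(6,-2 \right)} + K{\left(-2,1 \right)} = \left(-4 - 1\right) \left(\left(-5\right) 6 - -10\right) - 5 = \left(-4 - 1\right) \left(-30 + 10\right) - 5 = \left(-5\right) \left(-20\right) - 5 = 100 - 5 = 95$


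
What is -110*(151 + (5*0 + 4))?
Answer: -17050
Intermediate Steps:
-110*(151 + (5*0 + 4)) = -110*(151 + (0 + 4)) = -110*(151 + 4) = -110*155 = -17050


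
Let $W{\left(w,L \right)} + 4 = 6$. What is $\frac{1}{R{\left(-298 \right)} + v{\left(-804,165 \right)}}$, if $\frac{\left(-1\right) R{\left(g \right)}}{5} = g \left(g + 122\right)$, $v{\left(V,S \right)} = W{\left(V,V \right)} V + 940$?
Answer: $- \frac{1}{262908} \approx -3.8036 \cdot 10^{-6}$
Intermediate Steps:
$W{\left(w,L \right)} = 2$ ($W{\left(w,L \right)} = -4 + 6 = 2$)
$v{\left(V,S \right)} = 940 + 2 V$ ($v{\left(V,S \right)} = 2 V + 940 = 940 + 2 V$)
$R{\left(g \right)} = - 5 g \left(122 + g\right)$ ($R{\left(g \right)} = - 5 g \left(g + 122\right) = - 5 g \left(122 + g\right)$)
$\frac{1}{R{\left(-298 \right)} + v{\left(-804,165 \right)}} = \frac{1}{\left(-5\right) \left(-298\right) \left(122 - 298\right) + \left(940 + 2 \left(-804\right)\right)} = \frac{1}{\left(-5\right) \left(-298\right) \left(-176\right) + \left(940 - 1608\right)} = \frac{1}{-262240 - 668} = \frac{1}{-262908} = - \frac{1}{262908}$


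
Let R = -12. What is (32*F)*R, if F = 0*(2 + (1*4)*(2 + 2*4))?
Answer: 0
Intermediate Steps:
F = 0 (F = 0*(2 + 4*(2 + 8)) = 0*(2 + 4*10) = 0*(2 + 40) = 0*42 = 0)
(32*F)*R = (32*0)*(-12) = 0*(-12) = 0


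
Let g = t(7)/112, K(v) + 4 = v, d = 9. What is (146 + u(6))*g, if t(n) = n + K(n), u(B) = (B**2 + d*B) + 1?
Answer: 1185/56 ≈ 21.161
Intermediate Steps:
K(v) = -4 + v
u(B) = 1 + B**2 + 9*B (u(B) = (B**2 + 9*B) + 1 = 1 + B**2 + 9*B)
t(n) = -4 + 2*n (t(n) = n + (-4 + n) = -4 + 2*n)
g = 5/56 (g = (-4 + 2*7)/112 = (-4 + 14)*(1/112) = 10*(1/112) = 5/56 ≈ 0.089286)
(146 + u(6))*g = (146 + (1 + 6**2 + 9*6))*(5/56) = (146 + (1 + 36 + 54))*(5/56) = (146 + 91)*(5/56) = 237*(5/56) = 1185/56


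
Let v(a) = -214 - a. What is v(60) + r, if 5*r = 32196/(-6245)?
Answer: -8587846/31225 ≈ -275.03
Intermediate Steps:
r = -32196/31225 (r = (32196/(-6245))/5 = (32196*(-1/6245))/5 = (⅕)*(-32196/6245) = -32196/31225 ≈ -1.0311)
v(60) + r = (-214 - 1*60) - 32196/31225 = (-214 - 60) - 32196/31225 = -274 - 32196/31225 = -8587846/31225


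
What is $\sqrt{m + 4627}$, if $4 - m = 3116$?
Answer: $\sqrt{1515} \approx 38.923$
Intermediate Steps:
$m = -3112$ ($m = 4 - 3116 = -3112$)
$\sqrt{m + 4627} = \sqrt{-3112 + 4627} = \sqrt{1515}$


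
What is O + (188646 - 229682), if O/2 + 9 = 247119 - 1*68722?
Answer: 315740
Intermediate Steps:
O = 356776 (O = -18 + 2*(247119 - 1*68722) = -18 + 2*(247119 - 68722) = -18 + 2*178397 = -18 + 356794 = 356776)
O + (188646 - 229682) = 356776 + (188646 - 229682) = 356776 - 41036 = 315740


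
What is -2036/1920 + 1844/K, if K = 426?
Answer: 37127/11360 ≈ 3.2682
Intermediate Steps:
-2036/1920 + 1844/K = -2036/1920 + 1844/426 = -2036*1/1920 + 1844*(1/426) = -509/480 + 922/213 = 37127/11360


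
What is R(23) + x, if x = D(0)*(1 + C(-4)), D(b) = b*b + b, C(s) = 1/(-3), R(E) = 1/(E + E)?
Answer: 1/46 ≈ 0.021739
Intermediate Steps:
R(E) = 1/(2*E)
C(s) = -1/3
D(b) = b + b**2 (D(b) = b**2 + b = b + b**2)
x = 0 (x = (0*(1 + 0))*(1 - 1/3) = (0*1)*(2/3) = 0*(2/3) = 0)
R(23) + x = (1/2)/23 + 0 = (1/2)*(1/23) + 0 = 1/46 + 0 = 1/46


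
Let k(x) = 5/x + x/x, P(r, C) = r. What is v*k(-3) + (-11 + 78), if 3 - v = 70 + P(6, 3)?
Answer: 347/3 ≈ 115.67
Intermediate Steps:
k(x) = 1 + 5/x (k(x) = 5/x + 1 = 1 + 5/x)
v = -73 (v = 3 - (70 + 6) = 3 - 1*76 = 3 - 76 = -73)
v*k(-3) + (-11 + 78) = -73*(5 - 3)/(-3) + (-11 + 78) = -(-73)*2/3 + 67 = -73*(-⅔) + 67 = 146/3 + 67 = 347/3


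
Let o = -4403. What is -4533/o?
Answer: 4533/4403 ≈ 1.0295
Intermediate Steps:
-4533/o = -4533/(-4403) = -4533*(-1/4403) = 4533/4403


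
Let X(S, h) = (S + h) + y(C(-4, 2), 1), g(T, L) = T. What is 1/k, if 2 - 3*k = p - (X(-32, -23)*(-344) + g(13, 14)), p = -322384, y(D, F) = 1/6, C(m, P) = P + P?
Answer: 9/1023785 ≈ 8.7909e-6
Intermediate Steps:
C(m, P) = 2*P
y(D, F) = ⅙
X(S, h) = ⅙ + S + h (X(S, h) = (S + h) + ⅙ = ⅙ + S + h)
k = 1023785/9 (k = ⅔ - (-322384 - ((⅙ - 32 - 23)*(-344) + 13))/3 = ⅔ - (-322384 - (-329/6*(-344) + 13))/3 = ⅔ - (-322384 - (56588/3 + 13))/3 = ⅔ - (-322384 - 1*56627/3)/3 = ⅔ - (-322384 - 56627/3)/3 = ⅔ - ⅓*(-1023779/3) = ⅔ + 1023779/9 = 1023785/9 ≈ 1.1375e+5)
1/k = 1/(1023785/9) = 9/1023785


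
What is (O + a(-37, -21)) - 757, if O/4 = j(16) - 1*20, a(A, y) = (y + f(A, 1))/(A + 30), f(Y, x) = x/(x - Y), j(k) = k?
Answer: -204821/266 ≈ -770.00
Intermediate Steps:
a(A, y) = (y + 1/(1 - A))/(30 + A) (a(A, y) = (y + 1/(1 - A))/(A + 30) = (y + 1/(1 - A))/(30 + A))
O = -16 (O = 4*(16 - 1*20) = 4*(16 - 20) = 4*(-4) = -16)
(O + a(-37, -21)) - 757 = (-16 + (-1 - 21*(-1 - 37))/((-1 - 37)*(30 - 37))) - 757 = (-16 + (-1 - 21*(-38))/(-38*(-7))) - 757 = (-16 - 1/38*(-⅐)*(-1 + 798)) - 757 = (-16 - 1/38*(-⅐)*797) - 757 = (-16 + 797/266) - 757 = -3459/266 - 757 = -204821/266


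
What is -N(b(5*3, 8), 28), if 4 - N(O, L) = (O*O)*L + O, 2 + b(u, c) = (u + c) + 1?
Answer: 13570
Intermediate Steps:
b(u, c) = -1 + c + u (b(u, c) = -2 + ((u + c) + 1) = -2 + ((c + u) + 1) = -2 + (1 + c + u) = -1 + c + u)
N(O, L) = 4 - O - L*O**2 (N(O, L) = 4 - ((O*O)*L + O) = 4 - (O**2*L + O) = 4 - (L*O**2 + O) = 4 - (O + L*O**2) = 4 + (-O - L*O**2) = 4 - O - L*O**2)
-N(b(5*3, 8), 28) = -(4 - (-1 + 8 + 5*3) - 1*28*(-1 + 8 + 5*3)**2) = -(4 - (-1 + 8 + 15) - 1*28*(-1 + 8 + 15)**2) = -(4 - 1*22 - 1*28*22**2) = -(4 - 22 - 1*28*484) = -(4 - 22 - 13552) = -1*(-13570) = 13570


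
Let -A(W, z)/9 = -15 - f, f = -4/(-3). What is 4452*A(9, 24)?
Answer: 654444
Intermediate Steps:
f = 4/3 (f = -4*(-⅓) = 4/3 ≈ 1.3333)
A(W, z) = 147 (A(W, z) = -9*(-15 - 1*4/3) = -9*(-15 - 4/3) = -9*(-49/3) = 147)
4452*A(9, 24) = 4452*147 = 654444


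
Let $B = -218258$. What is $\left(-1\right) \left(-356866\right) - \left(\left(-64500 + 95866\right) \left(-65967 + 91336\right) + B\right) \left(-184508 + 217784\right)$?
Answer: $-26471250510830$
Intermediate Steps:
$\left(-1\right) \left(-356866\right) - \left(\left(-64500 + 95866\right) \left(-65967 + 91336\right) + B\right) \left(-184508 + 217784\right) = \left(-1\right) \left(-356866\right) - \left(\left(-64500 + 95866\right) \left(-65967 + 91336\right) - 218258\right) \left(-184508 + 217784\right) = 356866 - \left(31366 \cdot 25369 - 218258\right) 33276 = 356866 - \left(795724054 - 218258\right) 33276 = 356866 - 795505796 \cdot 33276 = 356866 - 26471250867696 = -26471250510830$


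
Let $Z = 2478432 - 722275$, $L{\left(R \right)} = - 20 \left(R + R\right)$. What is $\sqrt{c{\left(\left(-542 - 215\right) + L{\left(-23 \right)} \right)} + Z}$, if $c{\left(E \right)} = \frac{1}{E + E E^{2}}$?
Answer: $\frac{\sqrt{32939853002432142610}}{4330910} \approx 1325.2$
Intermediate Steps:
$L{\left(R \right)} = - 40 R$ ($L{\left(R \right)} = - 20 \cdot 2 R = - 40 R$)
$c{\left(E \right)} = \frac{1}{E + E^{3}}$
$Z = 1756157$
$\sqrt{c{\left(\left(-542 - 215\right) + L{\left(-23 \right)} \right)} + Z} = \sqrt{\frac{1}{\left(\left(-542 - 215\right) - -920\right) + \left(\left(-542 - 215\right) - -920\right)^{3}} + 1756157} = \sqrt{\frac{1}{\left(-757 + 920\right) + \left(-757 + 920\right)^{3}} + 1756157} = \sqrt{\frac{1}{163 + 163^{3}} + 1756157} = \sqrt{\frac{1}{163 + 4330747} + 1756157} = \sqrt{\frac{1}{4330910} + 1756157} = \sqrt{\frac{7605757912871}{4330910}} = \frac{\sqrt{32939853002432142610}}{4330910}$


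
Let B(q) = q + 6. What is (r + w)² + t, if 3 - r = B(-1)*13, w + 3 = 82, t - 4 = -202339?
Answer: -202046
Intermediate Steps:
t = -202335 (t = 4 - 202339 = -202335)
B(q) = 6 + q
w = 79 (w = -3 + 82 = 79)
r = -62 (r = 3 - (6 - 1)*13 = 3 - 5*13 = 3 - 1*65 = 3 - 65 = -62)
(r + w)² + t = (-62 + 79)² - 202335 = 17² - 202335 = 289 - 202335 = -202046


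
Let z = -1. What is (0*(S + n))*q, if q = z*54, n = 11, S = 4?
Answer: 0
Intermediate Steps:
q = -54 (q = -1*54 = -54)
(0*(S + n))*q = (0*(4 + 11))*(-54) = (0*15)*(-54) = 0*(-54) = 0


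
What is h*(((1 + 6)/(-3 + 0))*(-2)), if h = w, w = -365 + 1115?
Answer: 3500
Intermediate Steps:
w = 750
h = 750
h*(((1 + 6)/(-3 + 0))*(-2)) = 750*(((1 + 6)/(-3 + 0))*(-2)) = 750*((7/(-3))*(-2)) = 750*((7*(-⅓))*(-2)) = 750*(-7/3*(-2)) = 750*(14/3) = 3500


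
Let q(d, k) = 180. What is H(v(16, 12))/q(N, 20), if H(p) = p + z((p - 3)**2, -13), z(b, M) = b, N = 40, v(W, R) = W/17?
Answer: 499/17340 ≈ 0.028777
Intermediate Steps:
v(W, R) = W/17 (v(W, R) = W*(1/17) = W/17)
H(p) = p + (-3 + p)**2 (H(p) = p + (p - 3)**2 = p + (-3 + p)**2)
H(v(16, 12))/q(N, 20) = ((1/17)*16 + (-3 + (1/17)*16)**2)/180 = (16/17 + (-3 + 16/17)**2)*(1/180) = (16/17 + (-35/17)**2)*(1/180) = (16/17 + 1225/289)*(1/180) = (1497/289)*(1/180) = 499/17340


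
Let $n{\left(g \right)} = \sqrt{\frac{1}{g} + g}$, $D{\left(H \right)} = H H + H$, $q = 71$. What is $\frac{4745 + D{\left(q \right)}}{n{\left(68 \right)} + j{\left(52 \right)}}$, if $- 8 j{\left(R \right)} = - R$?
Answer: $- \frac{2178397}{876} + \frac{49285 \sqrt{3145}}{876} \approx 668.4$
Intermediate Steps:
$j{\left(R \right)} = \frac{R}{8}$ ($j{\left(R \right)} = - \frac{\left(-1\right) R}{8} = \frac{R}{8}$)
$D{\left(H \right)} = H + H^{2}$ ($D{\left(H \right)} = H^{2} + H = H + H^{2}$)
$n{\left(g \right)} = \sqrt{g + \frac{1}{g}}$
$\frac{4745 + D{\left(q \right)}}{n{\left(68 \right)} + j{\left(52 \right)}} = \frac{4745 + 71 \left(1 + 71\right)}{\sqrt{68 + \frac{1}{68}} + \frac{1}{8} \cdot 52} = \frac{4745 + 71 \cdot 72}{\sqrt{68 + \frac{1}{68}} + \frac{13}{2}} = \frac{4745 + 5112}{\sqrt{\frac{4625}{68}} + \frac{13}{2}} = \frac{9857}{\frac{5 \sqrt{3145}}{34} + \frac{13}{2}} = \frac{9857}{\frac{13}{2} + \frac{5 \sqrt{3145}}{34}}$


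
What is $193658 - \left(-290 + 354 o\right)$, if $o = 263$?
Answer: $100846$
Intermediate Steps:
$193658 - \left(-290 + 354 o\right) = 193658 + \left(290 - 93102\right) = 193658 - 92812 = 100846$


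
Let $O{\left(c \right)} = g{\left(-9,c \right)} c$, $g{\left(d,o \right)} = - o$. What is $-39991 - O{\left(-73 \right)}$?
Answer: $-34662$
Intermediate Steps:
$O{\left(c \right)} = - c^{2}$ ($O{\left(c \right)} = - c c = - c^{2}$)
$-39991 - O{\left(-73 \right)} = -39991 - - \left(-73\right)^{2} = -39991 - \left(-1\right) 5329 = -39991 - -5329 = -39991 + 5329 = -34662$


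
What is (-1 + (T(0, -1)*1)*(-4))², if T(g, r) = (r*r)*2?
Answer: 81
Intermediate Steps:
T(g, r) = 2*r² (T(g, r) = r²*2 = 2*r²)
(-1 + (T(0, -1)*1)*(-4))² = (-1 + ((2*(-1)²)*1)*(-4))² = (-1 + ((2*1)*1)*(-4))² = (-1 + (2*1)*(-4))² = (-1 + 2*(-4))² = (-1 - 8)² = (-9)² = 81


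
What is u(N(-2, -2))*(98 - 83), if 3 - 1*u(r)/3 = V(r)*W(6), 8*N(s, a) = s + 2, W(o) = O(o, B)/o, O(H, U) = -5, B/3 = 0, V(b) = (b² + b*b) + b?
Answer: 135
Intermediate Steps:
V(b) = b + 2*b² (V(b) = (b² + b²) + b = 2*b² + b = b + 2*b²)
B = 0 (B = 3*0 = 0)
W(o) = -5/o
N(s, a) = ¼ + s/8 (N(s, a) = (s + 2)/8 = (2 + s)/8 = ¼ + s/8)
u(r) = 9 + 5*r*(1 + 2*r)/2 (u(r) = 9 - 3*r*(1 + 2*r)*(-5/6) = 9 - 3*r*(1 + 2*r)*(-5*⅙) = 9 - 3*r*(1 + 2*r)*(-5)/6 = 9 - (-5)*r*(1 + 2*r)/2 = 9 + 5*r*(1 + 2*r)/2)
u(N(-2, -2))*(98 - 83) = (9 + 5*(¼ + (⅛)*(-2))*(1 + 2*(¼ + (⅛)*(-2)))/2)*(98 - 83) = (9 + 5*(¼ - ¼)*(1 + 2*(¼ - ¼))/2)*15 = (9 + (5/2)*0*(1 + 2*0))*15 = (9 + (5/2)*0*(1 + 0))*15 = (9 + (5/2)*0*1)*15 = (9 + 0)*15 = 9*15 = 135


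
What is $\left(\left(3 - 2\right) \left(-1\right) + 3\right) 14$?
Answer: $28$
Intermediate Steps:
$\left(\left(3 - 2\right) \left(-1\right) + 3\right) 14 = \left(1 \left(-1\right) + 3\right) 14 = \left(-1 + 3\right) 14 = 2 \cdot 14 = 28$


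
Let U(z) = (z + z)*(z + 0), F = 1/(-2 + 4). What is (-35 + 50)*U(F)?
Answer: 15/2 ≈ 7.5000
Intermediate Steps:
F = ½ (F = 1/2 = ½ ≈ 0.50000)
U(z) = 2*z² (U(z) = (2*z)*z = 2*z²)
(-35 + 50)*U(F) = (-35 + 50)*(2*(½)²) = 15*(2*(¼)) = 15*(½) = 15/2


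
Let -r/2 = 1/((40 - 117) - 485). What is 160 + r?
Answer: 44961/281 ≈ 160.00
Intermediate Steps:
r = 1/281 (r = -2/((40 - 117) - 485) = -2/(-77 - 485) = -2/(-562) = -2*(-1/562) = 1/281 ≈ 0.0035587)
160 + r = 160 + 1/281 = 44961/281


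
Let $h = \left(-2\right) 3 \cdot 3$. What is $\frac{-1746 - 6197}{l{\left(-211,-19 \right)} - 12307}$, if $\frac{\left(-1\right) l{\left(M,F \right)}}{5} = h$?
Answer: $\frac{7943}{12217} \approx 0.65016$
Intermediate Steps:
$h = -18$ ($h = \left(-6\right) 3 = -18$)
$l{\left(M,F \right)} = 90$ ($l{\left(M,F \right)} = \left(-5\right) \left(-18\right) = 90$)
$\frac{-1746 - 6197}{l{\left(-211,-19 \right)} - 12307} = \frac{-1746 - 6197}{90 - 12307} = - \frac{7943}{-12217} = \left(-7943\right) \left(- \frac{1}{12217}\right) = \frac{7943}{12217}$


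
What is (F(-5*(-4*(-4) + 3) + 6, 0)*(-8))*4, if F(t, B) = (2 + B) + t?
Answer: 2784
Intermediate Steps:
F(t, B) = 2 + B + t
(F(-5*(-4*(-4) + 3) + 6, 0)*(-8))*4 = ((2 + 0 + (-5*(-4*(-4) + 3) + 6))*(-8))*4 = ((2 + 0 + (-5*(16 + 3) + 6))*(-8))*4 = ((2 + 0 + (-5*19 + 6))*(-8))*4 = ((2 + 0 + (-95 + 6))*(-8))*4 = ((2 + 0 - 89)*(-8))*4 = -87*(-8)*4 = 696*4 = 2784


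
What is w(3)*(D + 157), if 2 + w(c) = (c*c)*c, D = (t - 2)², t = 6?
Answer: 4325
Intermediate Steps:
D = 16 (D = (6 - 2)² = 4² = 16)
w(c) = -2 + c³ (w(c) = -2 + (c*c)*c = -2 + c²*c = -2 + c³)
w(3)*(D + 157) = (-2 + 3³)*(16 + 157) = (-2 + 27)*173 = 25*173 = 4325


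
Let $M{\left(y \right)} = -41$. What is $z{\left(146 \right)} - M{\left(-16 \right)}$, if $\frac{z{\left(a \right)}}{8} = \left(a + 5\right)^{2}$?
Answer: $182449$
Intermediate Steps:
$z{\left(a \right)} = 8 \left(5 + a\right)^{2}$ ($z{\left(a \right)} = 8 \left(a + 5\right)^{2} = 8 \left(5 + a\right)^{2}$)
$z{\left(146 \right)} - M{\left(-16 \right)} = 8 \left(5 + 146\right)^{2} - -41 = 8 \cdot 151^{2} + 41 = 8 \cdot 22801 + 41 = 182408 + 41 = 182449$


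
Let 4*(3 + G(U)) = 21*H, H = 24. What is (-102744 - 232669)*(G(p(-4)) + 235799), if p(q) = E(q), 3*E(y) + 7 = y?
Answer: -79131305786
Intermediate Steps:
E(y) = -7/3 + y/3
p(q) = -7/3 + q/3
G(U) = 123 (G(U) = -3 + (21*24)/4 = -3 + (¼)*504 = -3 + 126 = 123)
(-102744 - 232669)*(G(p(-4)) + 235799) = (-102744 - 232669)*(123 + 235799) = -335413*235922 = -79131305786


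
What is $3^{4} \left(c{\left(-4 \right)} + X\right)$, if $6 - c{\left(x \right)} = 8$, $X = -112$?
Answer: $-9234$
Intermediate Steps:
$c{\left(x \right)} = -2$ ($c{\left(x \right)} = 6 - 8 = -2$)
$3^{4} \left(c{\left(-4 \right)} + X\right) = 3^{4} \left(-2 - 112\right) = 81 \left(-114\right) = -9234$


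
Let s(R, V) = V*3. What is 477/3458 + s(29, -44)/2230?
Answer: 303627/3855670 ≈ 0.078748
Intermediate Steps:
s(R, V) = 3*V
477/3458 + s(29, -44)/2230 = 477/3458 + (3*(-44))/2230 = 477*(1/3458) - 132*1/2230 = 477/3458 - 66/1115 = 303627/3855670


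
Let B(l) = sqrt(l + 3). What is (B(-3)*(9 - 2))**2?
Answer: 0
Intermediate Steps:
B(l) = sqrt(3 + l)
(B(-3)*(9 - 2))**2 = (sqrt(3 - 3)*(9 - 2))**2 = (sqrt(0)*7)**2 = (0*7)**2 = 0**2 = 0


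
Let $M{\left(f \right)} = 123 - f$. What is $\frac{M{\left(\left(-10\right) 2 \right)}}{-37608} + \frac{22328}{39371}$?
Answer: $\frac{834081371}{1480664568} \approx 0.56332$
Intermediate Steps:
$\frac{M{\left(\left(-10\right) 2 \right)}}{-37608} + \frac{22328}{39371} = \frac{123 - \left(-10\right) 2}{-37608} + \frac{22328}{39371} = \left(123 - -20\right) \left(- \frac{1}{37608}\right) + 22328 \cdot \frac{1}{39371} = \left(123 + 20\right) \left(- \frac{1}{37608}\right) + \frac{22328}{39371} = 143 \left(- \frac{1}{37608}\right) + \frac{22328}{39371} = - \frac{143}{37608} + \frac{22328}{39371} = \frac{834081371}{1480664568}$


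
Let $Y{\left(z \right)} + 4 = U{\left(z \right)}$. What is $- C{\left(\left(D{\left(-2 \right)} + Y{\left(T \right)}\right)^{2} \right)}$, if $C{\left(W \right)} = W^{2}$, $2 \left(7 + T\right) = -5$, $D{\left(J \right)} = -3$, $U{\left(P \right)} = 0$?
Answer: $-2401$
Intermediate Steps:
$T = - \frac{19}{2}$ ($T = -7 + \frac{1}{2} \left(-5\right) = -7 - \frac{5}{2} = - \frac{19}{2} \approx -9.5$)
$Y{\left(z \right)} = -4$ ($Y{\left(z \right)} = -4 + 0 = -4$)
$- C{\left(\left(D{\left(-2 \right)} + Y{\left(T \right)}\right)^{2} \right)} = - \left(\left(-3 - 4\right)^{2}\right)^{2} = - \left(\left(-7\right)^{2}\right)^{2} = - 49^{2} = \left(-1\right) 2401 = -2401$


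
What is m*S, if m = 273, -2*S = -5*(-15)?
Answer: -20475/2 ≈ -10238.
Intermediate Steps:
S = -75/2 (S = -(-5)*(-15)/2 = -½*75 = -75/2 ≈ -37.500)
m*S = 273*(-75/2) = -20475/2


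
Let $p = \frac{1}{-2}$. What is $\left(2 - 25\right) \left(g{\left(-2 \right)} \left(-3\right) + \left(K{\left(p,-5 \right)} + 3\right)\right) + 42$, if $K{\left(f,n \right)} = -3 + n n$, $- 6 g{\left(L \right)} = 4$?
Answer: $-579$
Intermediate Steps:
$p = - \frac{1}{2} \approx -0.5$
$g{\left(L \right)} = - \frac{2}{3}$ ($g{\left(L \right)} = \left(- \frac{1}{6}\right) 4 = - \frac{2}{3}$)
$K{\left(f,n \right)} = -3 + n^{2}$
$\left(2 - 25\right) \left(g{\left(-2 \right)} \left(-3\right) + \left(K{\left(p,-5 \right)} + 3\right)\right) + 42 = \left(2 - 25\right) \left(\left(- \frac{2}{3}\right) \left(-3\right) + \left(\left(-3 + \left(-5\right)^{2}\right) + 3\right)\right) + 42 = - 23 \left(2 + \left(\left(-3 + 25\right) + 3\right)\right) + 42 = - 23 \left(2 + \left(22 + 3\right)\right) + 42 = - 23 \left(2 + 25\right) + 42 = \left(-23\right) 27 + 42 = -621 + 42 = -579$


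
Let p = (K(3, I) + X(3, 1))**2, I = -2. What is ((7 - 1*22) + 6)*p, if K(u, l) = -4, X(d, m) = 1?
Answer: -81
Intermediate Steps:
p = 9 (p = (-4 + 1)**2 = (-3)**2 = 9)
((7 - 1*22) + 6)*p = ((7 - 1*22) + 6)*9 = ((7 - 22) + 6)*9 = (-15 + 6)*9 = -9*9 = -81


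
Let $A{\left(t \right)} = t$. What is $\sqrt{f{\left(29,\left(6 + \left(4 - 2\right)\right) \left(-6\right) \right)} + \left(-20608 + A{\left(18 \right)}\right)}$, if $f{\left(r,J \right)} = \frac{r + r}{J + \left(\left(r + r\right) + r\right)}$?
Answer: $\frac{2 i \sqrt{7828782}}{39} \approx 143.49 i$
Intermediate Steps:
$f{\left(r,J \right)} = \frac{2 r}{J + 3 r}$ ($f{\left(r,J \right)} = \frac{2 r}{J + \left(2 r + r\right)} = \frac{2 r}{J + 3 r}$)
$\sqrt{f{\left(29,\left(6 + \left(4 - 2\right)\right) \left(-6\right) \right)} + \left(-20608 + A{\left(18 \right)}\right)} = \sqrt{2 \cdot 29 \frac{1}{\left(6 + \left(4 - 2\right)\right) \left(-6\right) + 3 \cdot 29} + \left(-20608 + 18\right)} = \sqrt{2 \cdot 29 \frac{1}{\left(6 + 2\right) \left(-6\right) + 87} - 20590} = \sqrt{2 \cdot 29 \frac{1}{8 \left(-6\right) + 87} - 20590} = \sqrt{2 \cdot 29 \frac{1}{-48 + 87} - 20590} = \sqrt{2 \cdot 29 \cdot \frac{1}{39} - 20590} = \sqrt{\frac{58}{39} - 20590} = \sqrt{- \frac{802952}{39}} = \frac{2 i \sqrt{7828782}}{39}$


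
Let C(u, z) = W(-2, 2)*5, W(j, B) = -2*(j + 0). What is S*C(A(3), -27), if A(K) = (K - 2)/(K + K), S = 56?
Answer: 1120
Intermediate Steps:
W(j, B) = -2*j
A(K) = (-2 + K)/(2*K) (A(K) = (-2 + K)/((2*K)) = (-2 + K)*(1/(2*K)) = (-2 + K)/(2*K))
C(u, z) = 20 (C(u, z) = -2*(-2)*5 = 4*5 = 20)
S*C(A(3), -27) = 56*20 = 1120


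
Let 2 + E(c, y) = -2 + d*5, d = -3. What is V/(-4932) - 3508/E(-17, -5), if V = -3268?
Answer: 4340887/23427 ≈ 185.29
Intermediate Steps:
E(c, y) = -19 (E(c, y) = -2 + (-2 - 3*5) = -2 + (-2 - 15) = -2 - 17 = -19)
V/(-4932) - 3508/E(-17, -5) = -3268/(-4932) - 3508/(-19) = -3268*(-1/4932) - 3508*(-1/19) = 817/1233 + 3508/19 = 4340887/23427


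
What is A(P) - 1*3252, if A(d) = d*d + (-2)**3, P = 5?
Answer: -3235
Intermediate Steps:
A(d) = -8 + d**2 (A(d) = d**2 - 8 = -8 + d**2)
A(P) - 1*3252 = (-8 + 5**2) - 1*3252 = (-8 + 25) - 3252 = 17 - 3252 = -3235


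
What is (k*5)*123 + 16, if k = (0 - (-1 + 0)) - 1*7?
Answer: -3674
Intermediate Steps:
k = -6 (k = (0 - 1*(-1)) - 7 = (0 + 1) - 7 = 1 - 7 = -6)
(k*5)*123 + 16 = -6*5*123 + 16 = -30*123 + 16 = -3690 + 16 = -3674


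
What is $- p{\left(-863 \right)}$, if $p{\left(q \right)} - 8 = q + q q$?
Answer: $-743914$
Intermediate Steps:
$p{\left(q \right)} = 8 + q + q^{2}$ ($p{\left(q \right)} = 8 + \left(q + q q\right) = 8 + \left(q + q^{2}\right) = 8 + q + q^{2}$)
$- p{\left(-863 \right)} = - (8 - 863 + \left(-863\right)^{2}) = - (8 - 863 + 744769) = \left(-1\right) 743914 = -743914$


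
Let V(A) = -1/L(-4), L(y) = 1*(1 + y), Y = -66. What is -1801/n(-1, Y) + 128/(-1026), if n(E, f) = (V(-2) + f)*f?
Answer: -1201289/2223342 ≈ -0.54031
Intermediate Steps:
L(y) = 1 + y
V(A) = ⅓ (V(A) = -1/(1 - 4) = -1/(-3) = -1*(-⅓) = ⅓)
n(E, f) = f*(⅓ + f) (n(E, f) = (⅓ + f)*f = f*(⅓ + f))
-1801/n(-1, Y) + 128/(-1026) = -1801*(-1/(66*(⅓ - 66))) + 128/(-1026) = -1801/((-66*(-197/3))) + 128*(-1/1026) = -1801/4334 - 64/513 = -1201289/2223342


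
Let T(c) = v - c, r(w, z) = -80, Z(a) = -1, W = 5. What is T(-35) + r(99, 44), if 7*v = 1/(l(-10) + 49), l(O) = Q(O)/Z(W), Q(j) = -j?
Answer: -12284/273 ≈ -44.996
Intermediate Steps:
l(O) = O (l(O) = -O/(-1) = -O*(-1) = O)
v = 1/273 (v = 1/(7*(-10 + 49)) = (⅐)/39 = (⅐)*(1/39) = 1/273 ≈ 0.0036630)
T(c) = 1/273 - c
T(-35) + r(99, 44) = (1/273 - 1*(-35)) - 80 = (1/273 + 35) - 80 = 9556/273 - 80 = -12284/273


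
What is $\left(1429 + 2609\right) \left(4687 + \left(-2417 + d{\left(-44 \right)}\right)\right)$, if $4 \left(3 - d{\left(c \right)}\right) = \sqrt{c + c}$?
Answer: $9178374 - 2019 i \sqrt{22} \approx 9.1784 \cdot 10^{6} - 9470.0 i$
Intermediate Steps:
$d{\left(c \right)} = 3 - \frac{\sqrt{2} \sqrt{c}}{4}$ ($d{\left(c \right)} = 3 - \frac{\sqrt{c + c}}{4} = 3 - \frac{\sqrt{2 c}}{4} = 3 - \frac{\sqrt{2} \sqrt{c}}{4}$)
$\left(1429 + 2609\right) \left(4687 + \left(-2417 + d{\left(-44 \right)}\right)\right) = \left(1429 + 2609\right) \left(4687 - \left(2414 + \frac{\sqrt{2} \sqrt{-44}}{4}\right)\right) = 4038 \left(4687 - \left(2414 + \frac{\sqrt{2} \cdot 2 i \sqrt{11}}{4}\right)\right) = 4038 \left(4687 - \left(2414 + \frac{i \sqrt{22}}{2}\right)\right) = 4038 \left(2273 - \frac{i \sqrt{22}}{2}\right) = 9178374 - 2019 i \sqrt{22}$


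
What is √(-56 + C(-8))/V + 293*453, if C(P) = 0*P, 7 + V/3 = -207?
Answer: 132729 - I*√14/321 ≈ 1.3273e+5 - 0.011656*I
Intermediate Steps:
V = -642 (V = -21 + 3*(-207) = -21 - 621 = -642)
C(P) = 0
√(-56 + C(-8))/V + 293*453 = √(-56 + 0)/(-642) + 293*453 = √(-56)*(-1/642) + 132729 = (2*I*√14)*(-1/642) + 132729 = -I*√14/321 + 132729 = 132729 - I*√14/321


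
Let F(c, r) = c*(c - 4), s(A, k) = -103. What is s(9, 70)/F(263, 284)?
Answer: -103/68117 ≈ -0.0015121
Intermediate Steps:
F(c, r) = c*(-4 + c)
s(9, 70)/F(263, 284) = -103*1/(263*(-4 + 263)) = -103/(263*259) = -103/68117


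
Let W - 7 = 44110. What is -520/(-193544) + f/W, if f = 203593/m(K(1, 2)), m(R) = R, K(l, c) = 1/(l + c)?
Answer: 1136880304/82101737 ≈ 13.847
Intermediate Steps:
W = 44117 (W = 7 + 44110 = 44117)
K(l, c) = 1/(c + l)
f = 610779 (f = 203593/(1/(2 + 1)) = 203593/(1/3) = 203593/(⅓) = 203593*3 = 610779)
-520/(-193544) + f/W = -520/(-193544) + 610779/44117 = -520*(-1/193544) + 610779*(1/44117) = 5/1861 + 610779/44117 = 1136880304/82101737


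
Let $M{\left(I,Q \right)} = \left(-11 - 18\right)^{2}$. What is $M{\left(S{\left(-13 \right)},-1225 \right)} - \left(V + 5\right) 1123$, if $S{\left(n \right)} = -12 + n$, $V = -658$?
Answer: $734160$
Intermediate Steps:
$M{\left(I,Q \right)} = 841$ ($M{\left(I,Q \right)} = \left(-29\right)^{2} = 841$)
$M{\left(S{\left(-13 \right)},-1225 \right)} - \left(V + 5\right) 1123 = 841 - \left(-658 + 5\right) 1123 = 841 - \left(-653\right) 1123 = 841 - -733319 = 841 + 733319 = 734160$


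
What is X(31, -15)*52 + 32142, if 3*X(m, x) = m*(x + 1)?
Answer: 73858/3 ≈ 24619.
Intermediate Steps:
X(m, x) = m*(1 + x)/3 (X(m, x) = (m*(x + 1))/3 = (m*(1 + x))/3 = m*(1 + x)/3)
X(31, -15)*52 + 32142 = ((⅓)*31*(1 - 15))*52 + 32142 = ((⅓)*31*(-14))*52 + 32142 = -434/3*52 + 32142 = -22568/3 + 32142 = 73858/3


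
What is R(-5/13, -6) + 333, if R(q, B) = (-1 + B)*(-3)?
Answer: 354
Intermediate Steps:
R(q, B) = 3 - 3*B
R(-5/13, -6) + 333 = (3 - 3*(-6)) + 333 = (3 + 18) + 333 = 21 + 333 = 354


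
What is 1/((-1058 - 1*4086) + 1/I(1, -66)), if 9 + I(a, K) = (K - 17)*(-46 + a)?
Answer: -3726/19166543 ≈ -0.00019440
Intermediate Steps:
I(a, K) = -9 + (-46 + a)*(-17 + K) (I(a, K) = -9 + (K - 17)*(-46 + a) = -9 + (-17 + K)*(-46 + a) = -9 + (-46 + a)*(-17 + K))
1/((-1058 - 1*4086) + 1/I(1, -66)) = 1/((-1058 - 1*4086) + 1/(773 - 46*(-66) - 17*1 - 66*1)) = 1/((-1058 - 4086) + 1/(773 + 3036 - 17 - 66)) = 1/(-5144 + 1/3726) = 1/(-19166543/3726) = -3726/19166543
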